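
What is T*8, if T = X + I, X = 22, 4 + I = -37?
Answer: -152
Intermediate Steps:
I = -41 (I = -4 - 37 = -41)
T = -19 (T = 22 - 41 = -19)
T*8 = -19*8 = -152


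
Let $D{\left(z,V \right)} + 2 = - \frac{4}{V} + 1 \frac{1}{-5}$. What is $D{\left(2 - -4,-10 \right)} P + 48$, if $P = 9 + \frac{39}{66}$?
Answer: $\frac{3381}{110} \approx 30.736$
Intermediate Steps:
$D{\left(z,V \right)} = - \frac{11}{5} - \frac{4}{V}$ ($D{\left(z,V \right)} = -2 + \left(- \frac{4}{V} + 1 \frac{1}{-5}\right) = -2 + \left(- \frac{4}{V} + 1 \left(- \frac{1}{5}\right)\right) = -2 - \left(\frac{1}{5} + \frac{4}{V}\right) = - \frac{11}{5} - \frac{4}{V}$)
$P = \frac{211}{22}$ ($P = 9 + 39 \cdot \frac{1}{66} = 9 + \frac{13}{22} = \frac{211}{22} \approx 9.5909$)
$D{\left(2 - -4,-10 \right)} P + 48 = \left(- \frac{11}{5} - \frac{4}{-10}\right) \frac{211}{22} + 48 = \left(- \frac{11}{5} - - \frac{2}{5}\right) \frac{211}{22} + 48 = \left(- \frac{11}{5} + \frac{2}{5}\right) \frac{211}{22} + 48 = \left(- \frac{9}{5}\right) \frac{211}{22} + 48 = - \frac{1899}{110} + 48 = \frac{3381}{110}$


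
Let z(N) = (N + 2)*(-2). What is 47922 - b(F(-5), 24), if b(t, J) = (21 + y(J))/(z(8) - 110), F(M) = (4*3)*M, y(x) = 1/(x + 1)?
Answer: 77873513/1625 ≈ 47922.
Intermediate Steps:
y(x) = 1/(1 + x)
z(N) = -4 - 2*N (z(N) = (2 + N)*(-2) = -4 - 2*N)
F(M) = 12*M
b(t, J) = -21/130 - 1/(130*(1 + J)) (b(t, J) = (21 + 1/(1 + J))/((-4 - 2*8) - 110) = (21 + 1/(1 + J))/((-4 - 16) - 110) = (21 + 1/(1 + J))/(-20 - 110) = (21 + 1/(1 + J))/(-130) = (21 + 1/(1 + J))*(-1/130) = -21/130 - 1/(130*(1 + J)))
47922 - b(F(-5), 24) = 47922 - (-22 - 21*24)/(130*(1 + 24)) = 47922 - (-22 - 504)/(130*25) = 47922 - (-526)/(130*25) = 47922 - 1*(-263/1625) = 47922 + 263/1625 = 77873513/1625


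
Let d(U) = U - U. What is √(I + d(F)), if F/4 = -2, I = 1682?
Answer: 29*√2 ≈ 41.012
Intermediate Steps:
F = -8 (F = 4*(-2) = -8)
d(U) = 0
√(I + d(F)) = √(1682 + 0) = √1682 = 29*√2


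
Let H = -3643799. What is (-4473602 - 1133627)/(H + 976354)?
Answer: 5607229/2667445 ≈ 2.1021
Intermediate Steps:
(-4473602 - 1133627)/(H + 976354) = (-4473602 - 1133627)/(-3643799 + 976354) = -5607229/(-2667445) = -5607229*(-1/2667445) = 5607229/2667445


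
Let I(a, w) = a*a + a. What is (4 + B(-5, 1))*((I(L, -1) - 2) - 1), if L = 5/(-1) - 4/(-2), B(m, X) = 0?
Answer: 12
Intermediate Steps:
L = -3 (L = 5*(-1) - 4*(-1/2) = -5 + 2 = -3)
I(a, w) = a + a**2 (I(a, w) = a**2 + a = a + a**2)
(4 + B(-5, 1))*((I(L, -1) - 2) - 1) = (4 + 0)*((-3*(1 - 3) - 2) - 1) = 4*((-3*(-2) - 2) - 1) = 4*((6 - 2) - 1) = 4*(4 - 1) = 4*3 = 12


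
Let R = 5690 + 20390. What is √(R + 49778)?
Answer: √75858 ≈ 275.42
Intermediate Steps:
R = 26080
√(R + 49778) = √(26080 + 49778) = √75858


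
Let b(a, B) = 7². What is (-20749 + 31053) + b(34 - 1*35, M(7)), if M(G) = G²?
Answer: 10353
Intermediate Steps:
b(a, B) = 49
(-20749 + 31053) + b(34 - 1*35, M(7)) = (-20749 + 31053) + 49 = 10304 + 49 = 10353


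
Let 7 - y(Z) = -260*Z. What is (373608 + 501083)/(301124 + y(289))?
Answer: 874691/376271 ≈ 2.3246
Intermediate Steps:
y(Z) = 7 + 260*Z (y(Z) = 7 - (-260)*Z = 7 + 260*Z)
(373608 + 501083)/(301124 + y(289)) = (373608 + 501083)/(301124 + (7 + 260*289)) = 874691/(301124 + (7 + 75140)) = 874691/(301124 + 75147) = 874691/376271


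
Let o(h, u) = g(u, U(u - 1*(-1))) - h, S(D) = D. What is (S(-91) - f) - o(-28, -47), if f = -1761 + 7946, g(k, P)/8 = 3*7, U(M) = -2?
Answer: -6472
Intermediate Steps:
g(k, P) = 168 (g(k, P) = 8*(3*7) = 8*21 = 168)
o(h, u) = 168 - h
f = 6185
(S(-91) - f) - o(-28, -47) = (-91 - 1*6185) - (168 - 1*(-28)) = (-91 - 6185) - (168 + 28) = -6276 - 1*196 = -6276 - 196 = -6472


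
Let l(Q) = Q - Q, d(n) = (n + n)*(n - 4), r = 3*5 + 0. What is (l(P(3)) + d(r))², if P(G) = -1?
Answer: 108900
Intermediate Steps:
r = 15 (r = 15 + 0 = 15)
d(n) = 2*n*(-4 + n) (d(n) = (2*n)*(-4 + n) = 2*n*(-4 + n))
l(Q) = 0
(l(P(3)) + d(r))² = (0 + 2*15*(-4 + 15))² = (0 + 2*15*11)² = (0 + 330)² = 330² = 108900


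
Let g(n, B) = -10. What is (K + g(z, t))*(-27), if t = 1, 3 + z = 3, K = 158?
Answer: -3996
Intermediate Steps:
z = 0 (z = -3 + 3 = 0)
(K + g(z, t))*(-27) = (158 - 10)*(-27) = 148*(-27) = -3996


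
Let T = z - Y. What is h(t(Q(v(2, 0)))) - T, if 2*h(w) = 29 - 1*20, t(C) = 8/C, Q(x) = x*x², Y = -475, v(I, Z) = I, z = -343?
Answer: -255/2 ≈ -127.50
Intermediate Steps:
Q(x) = x³
h(w) = 9/2 (h(w) = (29 - 1*20)/2 = (29 - 20)/2 = (½)*9 = 9/2)
T = 132 (T = -343 - 1*(-475) = -343 + 475 = 132)
h(t(Q(v(2, 0)))) - T = 9/2 - 1*132 = 9/2 - 132 = -255/2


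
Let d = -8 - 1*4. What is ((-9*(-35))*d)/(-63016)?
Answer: 945/15754 ≈ 0.059985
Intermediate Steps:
d = -12 (d = -8 - 4 = -12)
((-9*(-35))*d)/(-63016) = (-9*(-35)*(-12))/(-63016) = (315*(-12))*(-1/63016) = -3780*(-1/63016) = 945/15754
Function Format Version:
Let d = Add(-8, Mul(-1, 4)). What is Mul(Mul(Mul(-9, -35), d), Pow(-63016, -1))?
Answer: Rational(945, 15754) ≈ 0.059985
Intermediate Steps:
d = -12 (d = Add(-8, -4) = -12)
Mul(Mul(Mul(-9, -35), d), Pow(-63016, -1)) = Mul(Mul(Mul(-9, -35), -12), Pow(-63016, -1)) = Mul(Mul(315, -12), Rational(-1, 63016)) = Mul(-3780, Rational(-1, 63016)) = Rational(945, 15754)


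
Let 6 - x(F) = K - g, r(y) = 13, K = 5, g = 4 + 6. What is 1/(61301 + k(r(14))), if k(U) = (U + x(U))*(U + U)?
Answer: 1/61925 ≈ 1.6149e-5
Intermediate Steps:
g = 10
x(F) = 11 (x(F) = 6 - (5 - 1*10) = 6 - (5 - 10) = 6 - 1*(-5) = 6 + 5 = 11)
k(U) = 2*U*(11 + U) (k(U) = (U + 11)*(U + U) = (11 + U)*(2*U) = 2*U*(11 + U))
1/(61301 + k(r(14))) = 1/(61301 + 2*13*(11 + 13)) = 1/(61301 + 2*13*24) = 1/(61301 + 624) = 1/61925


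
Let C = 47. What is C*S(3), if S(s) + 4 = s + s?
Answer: 94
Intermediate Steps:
S(s) = -4 + 2*s (S(s) = -4 + (s + s) = -4 + 2*s)
C*S(3) = 47*(-4 + 2*3) = 47*(-4 + 6) = 47*2 = 94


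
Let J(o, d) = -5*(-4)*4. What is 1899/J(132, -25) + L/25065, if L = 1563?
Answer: 636313/26736 ≈ 23.800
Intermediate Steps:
J(o, d) = 80 (J(o, d) = 20*4 = 80)
1899/J(132, -25) + L/25065 = 1899/80 + 1563/25065 = 1899*(1/80) + 1563*(1/25065) = 1899/80 + 521/8355 = 636313/26736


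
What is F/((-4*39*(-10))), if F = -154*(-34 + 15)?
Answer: 1463/780 ≈ 1.8756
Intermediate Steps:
F = 2926 (F = -154*(-19) = 2926)
F/((-4*39*(-10))) = 2926/((-4*39*(-10))) = 2926/((-156*(-10))) = 2926/1560 = 2926*(1/1560) = 1463/780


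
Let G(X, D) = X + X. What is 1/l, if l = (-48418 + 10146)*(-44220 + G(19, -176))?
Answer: 1/1690933504 ≈ 5.9139e-10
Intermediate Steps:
G(X, D) = 2*X
l = 1690933504 (l = (-48418 + 10146)*(-44220 + 2*19) = -38272*(-44220 + 38) = -38272*(-44182) = 1690933504)
1/l = 1/1690933504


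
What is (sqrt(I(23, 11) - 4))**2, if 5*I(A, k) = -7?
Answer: -27/5 ≈ -5.4000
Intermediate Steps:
I(A, k) = -7/5 (I(A, k) = (1/5)*(-7) = -7/5)
(sqrt(I(23, 11) - 4))**2 = (sqrt(-7/5 - 4))**2 = (sqrt(-27/5))**2 = (3*I*sqrt(15)/5)**2 = -27/5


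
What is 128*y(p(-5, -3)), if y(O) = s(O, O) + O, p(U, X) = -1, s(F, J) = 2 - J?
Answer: 256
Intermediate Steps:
y(O) = 2 (y(O) = (2 - O) + O = 2)
128*y(p(-5, -3)) = 128*2 = 256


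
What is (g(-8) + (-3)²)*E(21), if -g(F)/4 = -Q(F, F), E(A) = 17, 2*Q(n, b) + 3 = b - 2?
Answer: -289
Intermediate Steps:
Q(n, b) = -5/2 + b/2 (Q(n, b) = -3/2 + (b - 2)/2 = -3/2 + (-2 + b)/2 = -3/2 + (-1 + b/2) = -5/2 + b/2)
g(F) = -10 + 2*F (g(F) = -(-4)*(-5/2 + F/2) = -4*(5/2 - F/2) = -10 + 2*F)
(g(-8) + (-3)²)*E(21) = ((-10 + 2*(-8)) + (-3)²)*17 = ((-10 - 16) + 9)*17 = (-26 + 9)*17 = -17*17 = -289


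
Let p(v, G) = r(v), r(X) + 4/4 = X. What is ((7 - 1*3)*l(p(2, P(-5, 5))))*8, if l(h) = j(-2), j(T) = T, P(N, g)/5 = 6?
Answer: -64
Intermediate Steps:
P(N, g) = 30 (P(N, g) = 5*6 = 30)
r(X) = -1 + X
p(v, G) = -1 + v
l(h) = -2
((7 - 1*3)*l(p(2, P(-5, 5))))*8 = ((7 - 1*3)*(-2))*8 = ((7 - 3)*(-2))*8 = (4*(-2))*8 = -8*8 = -64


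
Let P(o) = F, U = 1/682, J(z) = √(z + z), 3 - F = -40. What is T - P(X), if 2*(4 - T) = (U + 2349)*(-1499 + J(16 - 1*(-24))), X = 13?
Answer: 2401373285/1364 - 1602019*√5/341 ≈ 1.7500e+6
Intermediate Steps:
F = 43 (F = 3 - 1*(-40) = 3 + 40 = 43)
J(z) = √2*√z (J(z) = √(2*z) = √2*√z)
U = 1/682 ≈ 0.0014663
P(o) = 43
T = 2401431937/1364 - 1602019*√5/341 (T = 4 - (1/682 + 2349)*(-1499 + √2*√(16 - 1*(-24)))/2 = 4 - 1602019*(-1499 + √2*√(16 + 24))/1364 = 4 - 1602019*(-1499 + √2*√40)/1364 = 4 - 1602019*(-1499 + √2*(2*√10))/1364 = 4 - 1602019*(-1499 + 4*√5)/1364 = 4 - (-2401426481/682 + 3204038*√5/341)/2 = 4 + (2401426481/1364 - 1602019*√5/341) = 2401431937/1364 - 1602019*√5/341 ≈ 1.7501e+6)
T - P(X) = (2401431937/1364 - 1602019*√5/341) - 1*43 = (2401431937/1364 - 1602019*√5/341) - 43 = 2401373285/1364 - 1602019*√5/341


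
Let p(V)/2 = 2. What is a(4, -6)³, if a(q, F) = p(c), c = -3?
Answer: 64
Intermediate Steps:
p(V) = 4 (p(V) = 2*2 = 4)
a(q, F) = 4
a(4, -6)³ = 4³ = 64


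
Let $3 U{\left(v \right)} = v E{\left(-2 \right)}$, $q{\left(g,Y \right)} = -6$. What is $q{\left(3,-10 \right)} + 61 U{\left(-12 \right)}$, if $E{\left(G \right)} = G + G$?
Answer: $970$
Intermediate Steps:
$E{\left(G \right)} = 2 G$
$U{\left(v \right)} = - \frac{4 v}{3}$ ($U{\left(v \right)} = \frac{v 2 \left(-2\right)}{3} = \frac{v \left(-4\right)}{3} = \frac{\left(-4\right) v}{3} = - \frac{4 v}{3}$)
$q{\left(3,-10 \right)} + 61 U{\left(-12 \right)} = -6 + 61 \left(\left(- \frac{4}{3}\right) \left(-12\right)\right) = -6 + 61 \cdot 16 = -6 + 976 = 970$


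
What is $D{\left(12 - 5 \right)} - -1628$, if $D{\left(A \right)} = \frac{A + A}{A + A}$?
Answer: $1629$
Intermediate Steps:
$D{\left(A \right)} = 1$ ($D{\left(A \right)} = \frac{2 A}{2 A} = 2 A \frac{1}{2 A} = 1$)
$D{\left(12 - 5 \right)} - -1628 = 1 - -1628 = 1 + 1628 = 1629$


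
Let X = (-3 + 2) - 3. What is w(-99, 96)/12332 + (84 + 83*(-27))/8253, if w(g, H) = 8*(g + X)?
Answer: -2783383/8481333 ≈ -0.32818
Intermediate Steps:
X = -4 (X = -1 - 3 = -4)
w(g, H) = -32 + 8*g (w(g, H) = 8*(g - 4) = 8*(-4 + g) = -32 + 8*g)
w(-99, 96)/12332 + (84 + 83*(-27))/8253 = (-32 + 8*(-99))/12332 + (84 + 83*(-27))/8253 = (-32 - 792)*(1/12332) + (84 - 2241)*(1/8253) = -824*1/12332 - 2157*1/8253 = -206/3083 - 719/2751 = -2783383/8481333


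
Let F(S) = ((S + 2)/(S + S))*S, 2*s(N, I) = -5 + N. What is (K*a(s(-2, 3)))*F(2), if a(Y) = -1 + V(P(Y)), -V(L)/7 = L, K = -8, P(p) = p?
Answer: -376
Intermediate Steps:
s(N, I) = -5/2 + N/2 (s(N, I) = (-5 + N)/2 = -5/2 + N/2)
V(L) = -7*L
F(S) = 1 + S/2 (F(S) = ((2 + S)/((2*S)))*S = ((2 + S)*(1/(2*S)))*S = ((2 + S)/(2*S))*S = 1 + S/2)
a(Y) = -1 - 7*Y
(K*a(s(-2, 3)))*F(2) = (-8*(-1 - 7*(-5/2 + (½)*(-2))))*(1 + (½)*2) = (-8*(-1 - 7*(-5/2 - 1)))*(1 + 1) = -8*(-1 - 7*(-7/2))*2 = -8*(-1 + 49/2)*2 = -8*47/2*2 = -188*2 = -376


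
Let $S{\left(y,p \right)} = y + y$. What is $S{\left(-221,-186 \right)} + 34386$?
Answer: $33944$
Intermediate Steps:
$S{\left(y,p \right)} = 2 y$
$S{\left(-221,-186 \right)} + 34386 = 2 \left(-221\right) + 34386 = -442 + 34386 = 33944$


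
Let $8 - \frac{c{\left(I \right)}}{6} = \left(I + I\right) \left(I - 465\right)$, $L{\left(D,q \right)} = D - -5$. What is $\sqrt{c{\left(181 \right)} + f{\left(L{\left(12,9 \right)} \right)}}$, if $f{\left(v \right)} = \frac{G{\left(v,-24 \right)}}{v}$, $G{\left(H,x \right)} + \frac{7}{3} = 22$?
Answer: $\frac{\sqrt{1604549505}}{51} \approx 785.43$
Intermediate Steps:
$G{\left(H,x \right)} = \frac{59}{3}$ ($G{\left(H,x \right)} = - \frac{7}{3} + 22 = \frac{59}{3}$)
$L{\left(D,q \right)} = 5 + D$ ($L{\left(D,q \right)} = D + 5 = 5 + D$)
$f{\left(v \right)} = \frac{59}{3 v}$
$c{\left(I \right)} = 48 - 12 I \left(-465 + I\right)$ ($c{\left(I \right)} = 48 - 6 \left(I + I\right) \left(I - 465\right) = 48 - 6 \cdot 2 I \left(-465 + I\right) = 48 - 12 I \left(-465 + I\right)$)
$\sqrt{c{\left(181 \right)} + f{\left(L{\left(12,9 \right)} \right)}} = \sqrt{\left(48 - 12 \cdot 181^{2} + 5580 \cdot 181\right) + \frac{59}{3 \left(5 + 12\right)}} = \sqrt{\left(48 - 393132 + 1009980\right) + \frac{59}{3 \cdot 17}} = \sqrt{\left(48 - 393132 + 1009980\right) + \frac{59}{3} \cdot \frac{1}{17}} = \sqrt{616896 + \frac{59}{51}} = \sqrt{\frac{31461755}{51}} = \frac{\sqrt{1604549505}}{51}$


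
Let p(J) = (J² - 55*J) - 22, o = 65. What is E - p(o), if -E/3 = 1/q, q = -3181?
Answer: -1997665/3181 ≈ -628.00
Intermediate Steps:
p(J) = -22 + J² - 55*J
E = 3/3181 (E = -3/(-3181) = -3*(-1/3181) = 3/3181 ≈ 0.00094310)
E - p(o) = 3/3181 - (-22 + 65² - 55*65) = 3/3181 - (-22 + 4225 - 3575) = 3/3181 - 1*628 = 3/3181 - 628 = -1997665/3181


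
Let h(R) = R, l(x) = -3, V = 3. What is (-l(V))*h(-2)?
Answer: -6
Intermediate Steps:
(-l(V))*h(-2) = -1*(-3)*(-2) = 3*(-2) = -6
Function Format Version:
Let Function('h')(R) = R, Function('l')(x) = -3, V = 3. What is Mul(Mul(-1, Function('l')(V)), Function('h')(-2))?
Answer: -6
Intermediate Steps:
Mul(Mul(-1, Function('l')(V)), Function('h')(-2)) = Mul(Mul(-1, -3), -2) = Mul(3, -2) = -6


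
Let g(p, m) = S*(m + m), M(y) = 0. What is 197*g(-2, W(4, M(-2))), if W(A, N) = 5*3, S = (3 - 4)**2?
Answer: 5910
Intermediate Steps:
S = 1 (S = (-1)**2 = 1)
W(A, N) = 15
g(p, m) = 2*m (g(p, m) = 1*(m + m) = 1*(2*m) = 2*m)
197*g(-2, W(4, M(-2))) = 197*(2*15) = 197*30 = 5910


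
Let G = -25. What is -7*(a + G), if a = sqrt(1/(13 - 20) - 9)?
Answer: 175 - 8*I*sqrt(7) ≈ 175.0 - 21.166*I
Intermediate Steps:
a = 8*I*sqrt(7)/7 (a = sqrt(1/(-7) - 9) = sqrt(-1/7 - 9) = sqrt(-64/7) = 8*I*sqrt(7)/7 ≈ 3.0237*I)
-7*(a + G) = -7*(8*I*sqrt(7)/7 - 25) = -7*(-25 + 8*I*sqrt(7)/7) = 175 - 8*I*sqrt(7)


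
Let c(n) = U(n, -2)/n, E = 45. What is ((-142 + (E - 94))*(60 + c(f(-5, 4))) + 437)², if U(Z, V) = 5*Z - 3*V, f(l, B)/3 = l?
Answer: 3541202064/25 ≈ 1.4165e+8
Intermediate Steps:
f(l, B) = 3*l
U(Z, V) = -3*V + 5*Z
c(n) = (6 + 5*n)/n (c(n) = (-3*(-2) + 5*n)/n = (6 + 5*n)/n)
((-142 + (E - 94))*(60 + c(f(-5, 4))) + 437)² = ((-142 + (45 - 94))*(60 + (5 + 6/((3*(-5))))) + 437)² = ((-142 - 49)*(60 + (5 + 6/(-15))) + 437)² = (-191*(60 + (5 + 6*(-1/15))) + 437)² = (-191*(60 + (5 - ⅖)) + 437)² = (-191*(60 + 23/5) + 437)² = (-191*323/5 + 437)² = (-61693/5 + 437)² = (-59508/5)² = 3541202064/25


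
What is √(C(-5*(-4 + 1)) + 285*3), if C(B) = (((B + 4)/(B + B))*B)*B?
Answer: √3990/2 ≈ 31.583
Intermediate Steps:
C(B) = B*(2 + B/2) (C(B) = (((4 + B)/((2*B)))*B)*B = (((4 + B)*(1/(2*B)))*B)*B = (((4 + B)/(2*B))*B)*B = (2 + B/2)*B = B*(2 + B/2))
√(C(-5*(-4 + 1)) + 285*3) = √((-5*(-4 + 1))*(4 - 5*(-4 + 1))/2 + 285*3) = √((-5*(-3))*(4 - 5*(-3))/2 + 855) = √((½)*15*(4 + 15) + 855) = √((½)*15*19 + 855) = √(285/2 + 855) = √(1995/2) = √3990/2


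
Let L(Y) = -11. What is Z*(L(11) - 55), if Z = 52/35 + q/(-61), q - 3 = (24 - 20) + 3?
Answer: -186252/2135 ≈ -87.237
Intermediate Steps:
q = 10 (q = 3 + ((24 - 20) + 3) = 3 + (4 + 3) = 3 + 7 = 10)
Z = 2822/2135 (Z = 52/35 + 10/(-61) = 52*(1/35) + 10*(-1/61) = 52/35 - 10/61 = 2822/2135 ≈ 1.3218)
Z*(L(11) - 55) = 2822*(-11 - 55)/2135 = (2822/2135)*(-66) = -186252/2135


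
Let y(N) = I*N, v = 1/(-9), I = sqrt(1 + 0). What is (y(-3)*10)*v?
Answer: 10/3 ≈ 3.3333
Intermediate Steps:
I = 1 (I = sqrt(1) = 1)
v = -1/9 ≈ -0.11111
y(N) = N (y(N) = 1*N = N)
(y(-3)*10)*v = -3*10*(-1/9) = -30*(-1/9) = 10/3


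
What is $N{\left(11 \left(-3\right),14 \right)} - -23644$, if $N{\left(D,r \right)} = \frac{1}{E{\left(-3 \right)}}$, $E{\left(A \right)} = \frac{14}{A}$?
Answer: $\frac{331013}{14} \approx 23644.0$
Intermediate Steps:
$N{\left(D,r \right)} = - \frac{3}{14}$ ($N{\left(D,r \right)} = \frac{1}{14 \frac{1}{-3}} = \frac{1}{14 \left(- \frac{1}{3}\right)} = \frac{1}{- \frac{14}{3}} = - \frac{3}{14}$)
$N{\left(11 \left(-3\right),14 \right)} - -23644 = - \frac{3}{14} - -23644 = - \frac{3}{14} + 23644 = \frac{331013}{14}$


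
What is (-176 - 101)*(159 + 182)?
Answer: -94457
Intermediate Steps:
(-176 - 101)*(159 + 182) = -277*341 = -94457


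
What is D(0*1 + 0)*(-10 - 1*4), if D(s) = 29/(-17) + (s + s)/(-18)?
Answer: 406/17 ≈ 23.882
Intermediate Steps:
D(s) = -29/17 - s/9 (D(s) = 29*(-1/17) + (2*s)*(-1/18) = -29/17 - s/9)
D(0*1 + 0)*(-10 - 1*4) = (-29/17 - (0*1 + 0)/9)*(-10 - 1*4) = (-29/17 - (0 + 0)/9)*(-10 - 4) = (-29/17 - 1/9*0)*(-14) = (-29/17 + 0)*(-14) = -29/17*(-14) = 406/17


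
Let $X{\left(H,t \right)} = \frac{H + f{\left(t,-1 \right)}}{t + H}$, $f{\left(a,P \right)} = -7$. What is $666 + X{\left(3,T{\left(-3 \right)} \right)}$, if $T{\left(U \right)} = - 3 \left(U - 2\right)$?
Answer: $\frac{5992}{9} \approx 665.78$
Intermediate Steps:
$T{\left(U \right)} = 6 - 3 U$ ($T{\left(U \right)} = - 3 \left(-2 + U\right) = 6 - 3 U$)
$X{\left(H,t \right)} = \frac{-7 + H}{H + t}$ ($X{\left(H,t \right)} = \frac{H - 7}{t + H} = \frac{-7 + H}{H + t}$)
$666 + X{\left(3,T{\left(-3 \right)} \right)} = 666 + \frac{-7 + 3}{3 + \left(6 - -9\right)} = 666 + \frac{1}{3 + \left(6 + 9\right)} \left(-4\right) = 666 + \frac{1}{3 + 15} \left(-4\right) = 666 + \frac{1}{18} \left(-4\right) = 666 - \frac{2}{9} = \frac{5992}{9}$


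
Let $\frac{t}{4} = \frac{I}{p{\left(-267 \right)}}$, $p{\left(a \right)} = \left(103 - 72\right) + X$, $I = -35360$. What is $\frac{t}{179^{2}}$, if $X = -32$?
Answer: $\frac{141440}{32041} \approx 4.4143$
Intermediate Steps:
$p{\left(a \right)} = -1$ ($p{\left(a \right)} = \left(103 - 72\right) - 32 = 31 - 32 = -1$)
$t = 141440$ ($t = 4 \left(- \frac{35360}{-1}\right) = 4 \left(\left(-35360\right) \left(-1\right)\right) = 4 \cdot 35360 = 141440$)
$\frac{t}{179^{2}} = \frac{141440}{179^{2}} = \frac{141440}{32041}$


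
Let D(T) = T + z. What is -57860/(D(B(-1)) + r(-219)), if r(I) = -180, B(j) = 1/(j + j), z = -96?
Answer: 115720/553 ≈ 209.26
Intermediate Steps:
B(j) = 1/(2*j)
D(T) = -96 + T (D(T) = T - 96 = -96 + T)
-57860/(D(B(-1)) + r(-219)) = -57860/((-96 + (½)/(-1)) - 180) = -57860/((-96 + (½)*(-1)) - 180) = -57860/((-96 - ½) - 180) = -57860/(-193/2 - 180) = -57860/(-553/2) = -57860*(-2/553) = 115720/553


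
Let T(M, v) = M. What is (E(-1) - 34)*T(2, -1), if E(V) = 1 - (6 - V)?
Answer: -80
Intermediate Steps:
E(V) = -5 + V (E(V) = 1 + (-6 + V) = -5 + V)
(E(-1) - 34)*T(2, -1) = ((-5 - 1) - 34)*2 = (-6 - 34)*2 = -40*2 = -80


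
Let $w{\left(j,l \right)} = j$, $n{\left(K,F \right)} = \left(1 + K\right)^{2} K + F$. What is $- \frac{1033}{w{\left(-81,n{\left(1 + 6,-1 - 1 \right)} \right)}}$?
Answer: $\frac{1033}{81} \approx 12.753$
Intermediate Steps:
$n{\left(K,F \right)} = F + K \left(1 + K\right)^{2}$ ($n{\left(K,F \right)} = K \left(1 + K\right)^{2} + F = F + K \left(1 + K\right)^{2}$)
$- \frac{1033}{w{\left(-81,n{\left(1 + 6,-1 - 1 \right)} \right)}} = - \frac{1033}{-81} = \left(-1033\right) \left(- \frac{1}{81}\right) = \frac{1033}{81}$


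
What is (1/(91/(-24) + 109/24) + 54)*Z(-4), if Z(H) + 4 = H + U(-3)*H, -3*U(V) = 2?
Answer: -2656/9 ≈ -295.11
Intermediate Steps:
U(V) = -2/3 (U(V) = -1/3*2 = -2/3)
Z(H) = -4 + H/3 (Z(H) = -4 + (H - 2*H/3) = -4 + H/3)
(1/(91/(-24) + 109/24) + 54)*Z(-4) = (1/(91/(-24) + 109/24) + 54)*(-4 + (1/3)*(-4)) = (1/(91*(-1/24) + 109*(1/24)) + 54)*(-4 - 4/3) = (1/(-91/24 + 109/24) + 54)*(-16/3) = (1/(3/4) + 54)*(-16/3) = (4/3 + 54)*(-16/3) = (166/3)*(-16/3) = -2656/9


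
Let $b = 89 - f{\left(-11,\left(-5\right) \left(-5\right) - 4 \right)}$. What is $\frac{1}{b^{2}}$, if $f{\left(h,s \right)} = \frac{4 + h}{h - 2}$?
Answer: $\frac{169}{1322500} \approx 0.00012779$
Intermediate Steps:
$f{\left(h,s \right)} = \frac{4 + h}{-2 + h}$
$b = \frac{1150}{13}$ ($b = 89 - \frac{4 - 11}{-2 - 11} = 89 - \frac{1}{-13} \left(-7\right) = 89 - \left(- \frac{1}{13}\right) \left(-7\right) = 89 - \frac{7}{13} = \frac{1150}{13} \approx 88.462$)
$\frac{1}{b^{2}} = \frac{1}{\left(\frac{1150}{13}\right)^{2}} = \frac{1}{\frac{1322500}{169}} = \frac{169}{1322500}$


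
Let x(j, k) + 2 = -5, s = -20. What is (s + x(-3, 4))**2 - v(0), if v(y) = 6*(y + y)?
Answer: 729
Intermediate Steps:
x(j, k) = -7 (x(j, k) = -2 - 5 = -7)
v(y) = 12*y (v(y) = 6*(2*y) = 12*y)
(s + x(-3, 4))**2 - v(0) = (-20 - 7)**2 - 12*0 = (-27)**2 - 1*0 = 729 + 0 = 729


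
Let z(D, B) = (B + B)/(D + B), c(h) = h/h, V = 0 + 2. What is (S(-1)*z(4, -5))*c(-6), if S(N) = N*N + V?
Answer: 30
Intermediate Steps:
V = 2
c(h) = 1
z(D, B) = 2*B/(B + D) (z(D, B) = (2*B)/(B + D) = 2*B/(B + D))
S(N) = 2 + N² (S(N) = N*N + 2 = N² + 2 = 2 + N²)
(S(-1)*z(4, -5))*c(-6) = ((2 + (-1)²)*(2*(-5)/(-5 + 4)))*1 = ((2 + 1)*(2*(-5)/(-1)))*1 = (3*(2*(-5)*(-1)))*1 = (3*10)*1 = 30*1 = 30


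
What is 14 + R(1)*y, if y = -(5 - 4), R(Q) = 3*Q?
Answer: 11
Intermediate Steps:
y = -1 (y = -1*1 = -1)
14 + R(1)*y = 14 + (3*1)*(-1) = 14 + 3*(-1) = 14 - 3 = 11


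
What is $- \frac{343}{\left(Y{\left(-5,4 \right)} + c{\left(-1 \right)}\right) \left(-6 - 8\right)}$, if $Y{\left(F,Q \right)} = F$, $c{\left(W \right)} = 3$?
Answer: $- \frac{49}{4} \approx -12.25$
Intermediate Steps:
$- \frac{343}{\left(Y{\left(-5,4 \right)} + c{\left(-1 \right)}\right) \left(-6 - 8\right)} = - \frac{343}{\left(-5 + 3\right) \left(-6 - 8\right)} = - \frac{343}{\left(-2\right) \left(-6 - 8\right)} = - \frac{343}{\left(-2\right) \left(-14\right)} = - \frac{343}{28} = \left(-343\right) \frac{1}{28} = - \frac{49}{4}$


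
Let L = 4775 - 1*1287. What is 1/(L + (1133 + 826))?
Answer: 1/5447 ≈ 0.00018359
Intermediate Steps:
L = 3488 (L = 4775 - 1287 = 3488)
1/(L + (1133 + 826)) = 1/(3488 + (1133 + 826)) = 1/(3488 + 1959) = 1/5447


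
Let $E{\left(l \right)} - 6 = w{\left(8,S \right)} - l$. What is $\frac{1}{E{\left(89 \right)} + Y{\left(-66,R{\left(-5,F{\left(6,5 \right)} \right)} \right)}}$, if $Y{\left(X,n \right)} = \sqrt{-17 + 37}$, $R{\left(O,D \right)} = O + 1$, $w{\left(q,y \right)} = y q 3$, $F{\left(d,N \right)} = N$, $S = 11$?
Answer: $\frac{181}{32741} - \frac{2 \sqrt{5}}{32741} \approx 0.0053916$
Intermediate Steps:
$w{\left(q,y \right)} = 3 q y$ ($w{\left(q,y \right)} = q y 3 = 3 q y$)
$R{\left(O,D \right)} = 1 + O$
$E{\left(l \right)} = 270 - l$ ($E{\left(l \right)} = 6 - \left(-264 + l\right) = 270 - l$)
$Y{\left(X,n \right)} = 2 \sqrt{5}$ ($Y{\left(X,n \right)} = \sqrt{20} = 2 \sqrt{5}$)
$\frac{1}{E{\left(89 \right)} + Y{\left(-66,R{\left(-5,F{\left(6,5 \right)} \right)} \right)}} = \frac{1}{\left(270 - 89\right) + 2 \sqrt{5}} = \frac{1}{181 + 2 \sqrt{5}}$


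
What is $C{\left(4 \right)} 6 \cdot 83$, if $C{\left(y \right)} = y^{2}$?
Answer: $7968$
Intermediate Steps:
$C{\left(4 \right)} 6 \cdot 83 = 4^{2} \cdot 6 \cdot 83 = 16 \cdot 498 = 7968$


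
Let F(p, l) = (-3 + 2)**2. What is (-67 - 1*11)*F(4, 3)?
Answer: -78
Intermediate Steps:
F(p, l) = 1 (F(p, l) = (-1)**2 = 1)
(-67 - 1*11)*F(4, 3) = (-67 - 1*11)*1 = (-67 - 11)*1 = -78*1 = -78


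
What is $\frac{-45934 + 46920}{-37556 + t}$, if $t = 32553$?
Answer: $- \frac{986}{5003} \approx -0.19708$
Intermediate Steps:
$\frac{-45934 + 46920}{-37556 + t} = \frac{-45934 + 46920}{-37556 + 32553} = \frac{986}{-5003} = 986 \left(- \frac{1}{5003}\right) = - \frac{986}{5003}$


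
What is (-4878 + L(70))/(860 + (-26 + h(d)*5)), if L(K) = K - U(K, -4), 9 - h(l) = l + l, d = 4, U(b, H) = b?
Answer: -4878/839 ≈ -5.8141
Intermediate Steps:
h(l) = 9 - 2*l (h(l) = 9 - (l + l) = 9 - 2*l)
L(K) = 0 (L(K) = K - K = 0)
(-4878 + L(70))/(860 + (-26 + h(d)*5)) = (-4878 + 0)/(860 + (-26 + (9 - 2*4)*5)) = -4878/(860 + (-26 + (9 - 8)*5)) = -4878/(860 + (-26 + 1*5)) = -4878/(860 + (-26 + 5)) = -4878/(860 - 21) = -4878/839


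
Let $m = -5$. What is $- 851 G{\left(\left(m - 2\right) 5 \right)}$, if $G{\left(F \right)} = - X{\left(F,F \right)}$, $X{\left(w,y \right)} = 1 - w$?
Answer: $30636$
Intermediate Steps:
$G{\left(F \right)} = -1 + F$ ($G{\left(F \right)} = - (1 - F) = -1 + F$)
$- 851 G{\left(\left(m - 2\right) 5 \right)} = - 851 \left(-1 + \left(-5 - 2\right) 5\right) = - 851 \left(-1 - 35\right) = \left(-851\right) \left(-36\right) = 30636$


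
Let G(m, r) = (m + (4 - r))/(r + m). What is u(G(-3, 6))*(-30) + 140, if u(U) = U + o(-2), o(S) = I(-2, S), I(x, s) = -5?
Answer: 340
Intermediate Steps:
o(S) = -5
G(m, r) = (4 + m - r)/(m + r)
u(U) = -5 + U (u(U) = U - 5 = -5 + U)
u(G(-3, 6))*(-30) + 140 = (-5 + (4 - 3 - 1*6)/(-3 + 6))*(-30) + 140 = (-5 + (4 - 3 - 6)/3)*(-30) + 140 = (-5 + (⅓)*(-5))*(-30) + 140 = (-5 - 5/3)*(-30) + 140 = -20/3*(-30) + 140 = 200 + 140 = 340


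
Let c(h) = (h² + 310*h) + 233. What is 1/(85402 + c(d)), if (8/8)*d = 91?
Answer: 1/122126 ≈ 8.1883e-6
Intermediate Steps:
d = 91
c(h) = 233 + h² + 310*h
1/(85402 + c(d)) = 1/(85402 + (233 + 91² + 310*91)) = 1/(85402 + (233 + 8281 + 28210)) = 1/(85402 + 36724) = 1/122126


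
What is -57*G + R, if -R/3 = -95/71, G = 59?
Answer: -238488/71 ≈ -3359.0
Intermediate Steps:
R = 285/71 (R = -(-285)/71 = -3*(-95/71) = 285/71 ≈ 4.0141)
-57*G + R = -57*59 + 285/71 = -3363 + 285/71 = -238488/71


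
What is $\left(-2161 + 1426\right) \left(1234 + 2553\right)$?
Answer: $-2783445$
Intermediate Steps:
$\left(-2161 + 1426\right) \left(1234 + 2553\right) = \left(-735\right) 3787 = -2783445$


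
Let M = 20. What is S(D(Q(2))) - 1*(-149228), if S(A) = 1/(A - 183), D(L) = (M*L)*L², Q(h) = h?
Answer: 3432243/23 ≈ 1.4923e+5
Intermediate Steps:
D(L) = 20*L³ (D(L) = (20*L)*L² = 20*L³)
S(A) = 1/(-183 + A)
S(D(Q(2))) - 1*(-149228) = 1/(-183 + 20*2³) - 1*(-149228) = 1/(-183 + 20*8) + 149228 = 1/(-183 + 160) + 149228 = 1/(-23) + 149228 = -1/23 + 149228 = 3432243/23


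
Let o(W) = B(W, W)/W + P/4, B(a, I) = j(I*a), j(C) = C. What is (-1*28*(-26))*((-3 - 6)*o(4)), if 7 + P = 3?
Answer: -19656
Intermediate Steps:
P = -4 (P = -7 + 3 = -4)
B(a, I) = I*a
o(W) = -1 + W (o(W) = (W*W)/W - 4/4 = W²/W - 4*¼ = W - 1 = -1 + W)
(-1*28*(-26))*((-3 - 6)*o(4)) = (-1*28*(-26))*((-3 - 6)*(-1 + 4)) = (-28*(-26))*(-9*3) = 728*(-27) = -19656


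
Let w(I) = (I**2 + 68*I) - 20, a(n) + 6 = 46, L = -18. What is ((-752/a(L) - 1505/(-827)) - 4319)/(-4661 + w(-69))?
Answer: 8964639/9535310 ≈ 0.94015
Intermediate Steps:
a(n) = 40 (a(n) = -6 + 46 = 40)
w(I) = -20 + I**2 + 68*I
((-752/a(L) - 1505/(-827)) - 4319)/(-4661 + w(-69)) = ((-752/40 - 1505/(-827)) - 4319)/(-4661 + (-20 + (-69)**2 + 68*(-69))) = ((-752*1/40 - 1505*(-1/827)) - 4319)/(-4661 + (-20 + 4761 - 4692)) = ((-94/5 + 1505/827) - 4319)/(-4661 + 49) = (-70213/4135 - 4319)/(-4612) = -17929278/4135*(-1/4612) = 8964639/9535310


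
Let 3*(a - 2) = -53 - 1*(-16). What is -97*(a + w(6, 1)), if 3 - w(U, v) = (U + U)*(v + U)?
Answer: 26578/3 ≈ 8859.3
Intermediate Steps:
w(U, v) = 3 - 2*U*(U + v) (w(U, v) = 3 - (U + U)*(v + U) = 3 - 2*U*(U + v))
a = -31/3 (a = 2 + (-53 - 1*(-16))/3 = 2 + (-53 + 16)/3 = 2 + (1/3)*(-37) = 2 - 37/3 = -31/3 ≈ -10.333)
-97*(a + w(6, 1)) = -97*(-31/3 + (3 - 2*6**2 - 2*6*1)) = -97*(-31/3 + (3 - 2*36 - 12)) = -97*(-31/3 + (3 - 72 - 12)) = -97*(-31/3 - 81) = -97*(-274/3) = 26578/3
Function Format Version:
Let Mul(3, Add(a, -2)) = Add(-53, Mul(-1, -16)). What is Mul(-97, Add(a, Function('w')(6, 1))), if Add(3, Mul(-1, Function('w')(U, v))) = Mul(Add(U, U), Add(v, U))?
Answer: Rational(26578, 3) ≈ 8859.3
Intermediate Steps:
Function('w')(U, v) = Add(3, Mul(-2, U, Add(U, v))) (Function('w')(U, v) = Add(3, Mul(-1, Mul(Add(U, U), Add(v, U)))) = Add(3, Mul(-1, Mul(Mul(2, U), Add(U, v)))) = Add(3, Mul(-1, Mul(2, U, Add(U, v)))) = Add(3, Mul(-2, U, Add(U, v))))
a = Rational(-31, 3) (a = Add(2, Mul(Rational(1, 3), Add(-53, Mul(-1, -16)))) = Add(2, Mul(Rational(1, 3), Add(-53, 16))) = Add(2, Mul(Rational(1, 3), -37)) = Add(2, Rational(-37, 3)) = Rational(-31, 3) ≈ -10.333)
Mul(-97, Add(a, Function('w')(6, 1))) = Mul(-97, Add(Rational(-31, 3), Add(3, Mul(-2, Pow(6, 2)), Mul(-2, 6, 1)))) = Mul(-97, Add(Rational(-31, 3), Add(3, Mul(-2, 36), -12))) = Mul(-97, Add(Rational(-31, 3), Add(3, -72, -12))) = Mul(-97, Add(Rational(-31, 3), -81)) = Mul(-97, Rational(-274, 3)) = Rational(26578, 3)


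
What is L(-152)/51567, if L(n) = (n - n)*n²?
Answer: 0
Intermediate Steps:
L(n) = 0 (L(n) = 0*n² = 0)
L(-152)/51567 = 0/51567 = 0*(1/51567) = 0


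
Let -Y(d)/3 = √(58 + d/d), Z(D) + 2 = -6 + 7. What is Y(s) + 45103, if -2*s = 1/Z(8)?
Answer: 45103 - 3*√59 ≈ 45080.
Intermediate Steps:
Z(D) = -1 (Z(D) = -2 + (-6 + 7) = -2 + 1 = -1)
s = ½ (s = -½/(-1) = -½*(-1) = ½ ≈ 0.50000)
Y(d) = -3*√59 (Y(d) = -3*√(58 + d/d) = -3*√(58 + 1) = -3*√59)
Y(s) + 45103 = -3*√59 + 45103 = 45103 - 3*√59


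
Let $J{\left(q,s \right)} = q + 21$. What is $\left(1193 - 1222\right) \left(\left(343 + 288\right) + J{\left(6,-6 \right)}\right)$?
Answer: $-19082$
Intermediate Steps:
$J{\left(q,s \right)} = 21 + q$
$\left(1193 - 1222\right) \left(\left(343 + 288\right) + J{\left(6,-6 \right)}\right) = \left(1193 - 1222\right) \left(\left(343 + 288\right) + \left(21 + 6\right)\right) = - 29 \left(631 + 27\right) = \left(-29\right) 658 = -19082$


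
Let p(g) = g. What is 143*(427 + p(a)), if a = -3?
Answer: 60632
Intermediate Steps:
143*(427 + p(a)) = 143*(427 - 3) = 143*424 = 60632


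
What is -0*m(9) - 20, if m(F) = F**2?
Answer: -20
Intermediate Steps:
-0*m(9) - 20 = -0*9**2 - 20 = -0*81 - 20 = -158*0 - 20 = 0 - 20 = -20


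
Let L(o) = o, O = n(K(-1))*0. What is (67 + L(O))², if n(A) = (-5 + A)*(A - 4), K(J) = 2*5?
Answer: 4489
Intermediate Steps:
K(J) = 10
n(A) = (-5 + A)*(-4 + A)
O = 0 (O = (20 + 10² - 9*10)*0 = (20 + 100 - 90)*0 = 30*0 = 0)
(67 + L(O))² = (67 + 0)² = 67² = 4489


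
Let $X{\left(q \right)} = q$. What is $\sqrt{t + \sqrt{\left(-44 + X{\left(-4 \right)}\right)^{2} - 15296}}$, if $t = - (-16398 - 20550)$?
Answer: $2 \sqrt{9237 + 2 i \sqrt{203}} \approx 192.22 + 0.29649 i$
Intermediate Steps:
$t = 36948$ ($t = - (-16398 - 20550) = \left(-1\right) \left(-36948\right) = 36948$)
$\sqrt{t + \sqrt{\left(-44 + X{\left(-4 \right)}\right)^{2} - 15296}} = \sqrt{36948 + \sqrt{\left(-44 - 4\right)^{2} - 15296}} = \sqrt{36948 + \sqrt{\left(-48\right)^{2} - 15296}} = \sqrt{36948 + \sqrt{2304 - 15296}} = \sqrt{36948 + \sqrt{-12992}} = \sqrt{36948 + 8 i \sqrt{203}}$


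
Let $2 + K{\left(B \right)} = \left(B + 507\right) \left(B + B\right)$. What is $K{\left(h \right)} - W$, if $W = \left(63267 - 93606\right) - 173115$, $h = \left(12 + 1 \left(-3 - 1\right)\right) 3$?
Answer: $228940$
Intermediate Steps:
$h = 24$ ($h = \left(12 + 1 \left(-4\right)\right) 3 = \left(12 - 4\right) 3 = 8 \cdot 3 = 24$)
$K{\left(B \right)} = -2 + 2 B \left(507 + B\right)$ ($K{\left(B \right)} = -2 + \left(B + 507\right) \left(B + B\right) = -2 + \left(507 + B\right) 2 B = -2 + 2 B \left(507 + B\right)$)
$W = -203454$ ($W = \left(63267 - 93606\right) - 173115 = -30339 - 173115 = -203454$)
$K{\left(h \right)} - W = \left(-2 + 2 \cdot 24^{2} + 1014 \cdot 24\right) - -203454 = \left(-2 + 2 \cdot 576 + 24336\right) + 203454 = \left(-2 + 1152 + 24336\right) + 203454 = 25486 + 203454 = 228940$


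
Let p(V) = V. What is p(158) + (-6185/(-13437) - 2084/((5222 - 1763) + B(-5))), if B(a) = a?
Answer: 3663180583/23205699 ≈ 157.86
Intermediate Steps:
p(158) + (-6185/(-13437) - 2084/((5222 - 1763) + B(-5))) = 158 + (-6185/(-13437) - 2084/((5222 - 1763) - 5)) = 158 + (-6185*(-1/13437) - 2084/(3459 - 5)) = 158 + (6185/13437 - 2084/3454) = 158 + (6185/13437 - 2084*1/3454) = 158 + (6185/13437 - 1042/1727) = 158 - 3319859/23205699 = 3663180583/23205699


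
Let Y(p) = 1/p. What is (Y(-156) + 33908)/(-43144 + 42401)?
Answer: -5289647/115908 ≈ -45.637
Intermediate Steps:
(Y(-156) + 33908)/(-43144 + 42401) = (1/(-156) + 33908)/(-43144 + 42401) = (-1/156 + 33908)/(-743) = (5289647/156)*(-1/743) = -5289647/115908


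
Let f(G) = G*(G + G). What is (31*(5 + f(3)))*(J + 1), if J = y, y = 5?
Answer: 4278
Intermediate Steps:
J = 5
f(G) = 2*G² (f(G) = G*(2*G) = 2*G²)
(31*(5 + f(3)))*(J + 1) = (31*(5 + 2*3²))*(5 + 1) = (31*(5 + 2*9))*6 = (31*(5 + 18))*6 = (31*23)*6 = 713*6 = 4278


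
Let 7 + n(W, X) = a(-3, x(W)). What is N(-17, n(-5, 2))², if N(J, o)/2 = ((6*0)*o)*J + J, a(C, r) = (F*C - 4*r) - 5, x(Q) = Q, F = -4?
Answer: 1156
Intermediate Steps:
a(C, r) = -5 - 4*C - 4*r (a(C, r) = (-4*C - 4*r) - 5 = -5 - 4*C - 4*r)
n(W, X) = -4*W (n(W, X) = -7 + (-5 - 4*(-3) - 4*W) = -7 + (-5 + 12 - 4*W) = -7 + (7 - 4*W) = -4*W)
N(J, o) = 2*J (N(J, o) = 2*(((6*0)*o)*J + J) = 2*((0*o)*J + J) = 2*(0*J + J) = 2*(0 + J) = 2*J)
N(-17, n(-5, 2))² = (2*(-17))² = (-34)² = 1156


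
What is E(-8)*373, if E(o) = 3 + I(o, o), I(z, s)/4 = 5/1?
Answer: 8579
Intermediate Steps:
I(z, s) = 20 (I(z, s) = 4*(5/1) = 4*(5*1) = 4*5 = 20)
E(o) = 23 (E(o) = 3 + 20 = 23)
E(-8)*373 = 23*373 = 8579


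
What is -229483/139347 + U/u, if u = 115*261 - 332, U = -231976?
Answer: -39136903561/4136237001 ≈ -9.4620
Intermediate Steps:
u = 29683 (u = 30015 - 332 = 29683)
-229483/139347 + U/u = -229483/139347 - 231976/29683 = -39136903561/4136237001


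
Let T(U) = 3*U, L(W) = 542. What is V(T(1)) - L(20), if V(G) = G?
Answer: -539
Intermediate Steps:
V(T(1)) - L(20) = 3*1 - 1*542 = 3 - 542 = -539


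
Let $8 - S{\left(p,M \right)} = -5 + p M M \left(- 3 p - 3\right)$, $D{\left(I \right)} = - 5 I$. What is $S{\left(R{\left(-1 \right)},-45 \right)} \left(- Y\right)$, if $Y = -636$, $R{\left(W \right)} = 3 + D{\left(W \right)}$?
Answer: $278194668$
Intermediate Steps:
$R{\left(W \right)} = 3 - 5 W$
$S{\left(p,M \right)} = 13 - p M^{2} \left(-3 - 3 p\right)$ ($S{\left(p,M \right)} = 8 - \left(-5 + p M M \left(- 3 p - 3\right)\right) = 8 - \left(-5 + M p M \left(-3 - 3 p\right)\right) = 8 - \left(-5 + p M^{2} \left(-3 - 3 p\right)\right) = 13 - p M^{2} \left(-3 - 3 p\right)$)
$S{\left(R{\left(-1 \right)},-45 \right)} \left(- Y\right) = \left(13 + 3 \left(3 - -5\right) \left(-45\right)^{2} + 3 \left(-45\right)^{2} \left(3 - -5\right)^{2}\right) \left(\left(-1\right) \left(-636\right)\right) = \left(13 + 3 \left(3 + 5\right) 2025 + 3 \cdot 2025 \left(3 + 5\right)^{2}\right) 636 = \left(13 + 3 \cdot 8 \cdot 2025 + 3 \cdot 2025 \cdot 8^{2}\right) 636 = \left(13 + 48600 + 3 \cdot 2025 \cdot 64\right) 636 = \left(13 + 48600 + 388800\right) 636 = 437413 \cdot 636 = 278194668$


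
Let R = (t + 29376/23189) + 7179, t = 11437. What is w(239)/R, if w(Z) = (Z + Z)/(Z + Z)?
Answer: 23189/431715800 ≈ 5.3714e-5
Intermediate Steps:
w(Z) = 1 (w(Z) = (2*Z)/((2*Z)) = (2*Z)*(1/(2*Z)) = 1)
R = 431715800/23189 (R = (11437 + 29376/23189) + 7179 = 265241969/23189 + 7179 = 431715800/23189 ≈ 18617.)
w(239)/R = 1/(431715800/23189) = 1*(23189/431715800) = 23189/431715800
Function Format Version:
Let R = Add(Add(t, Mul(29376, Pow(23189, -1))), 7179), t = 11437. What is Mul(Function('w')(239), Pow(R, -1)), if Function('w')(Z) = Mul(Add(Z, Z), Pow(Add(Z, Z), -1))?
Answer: Rational(23189, 431715800) ≈ 5.3714e-5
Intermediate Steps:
Function('w')(Z) = 1 (Function('w')(Z) = Mul(Mul(2, Z), Pow(Mul(2, Z), -1)) = Mul(Mul(2, Z), Mul(Rational(1, 2), Pow(Z, -1))) = 1)
R = Rational(431715800, 23189) (R = Add(Add(11437, Mul(29376, Pow(23189, -1))), 7179) = Add(Add(11437, Mul(29376, Rational(1, 23189))), 7179) = Add(Add(11437, Rational(29376, 23189)), 7179) = Add(Rational(265241969, 23189), 7179) = Rational(431715800, 23189) ≈ 18617.)
Mul(Function('w')(239), Pow(R, -1)) = Mul(1, Pow(Rational(431715800, 23189), -1)) = Mul(1, Rational(23189, 431715800)) = Rational(23189, 431715800)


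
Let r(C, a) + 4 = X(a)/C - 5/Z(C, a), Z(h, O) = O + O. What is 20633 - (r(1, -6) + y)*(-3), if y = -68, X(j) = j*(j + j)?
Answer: 82537/4 ≈ 20634.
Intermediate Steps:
X(j) = 2*j² (X(j) = j*(2*j) = 2*j²)
Z(h, O) = 2*O
r(C, a) = -4 - 5/(2*a) + 2*a²/C (r(C, a) = -4 + ((2*a²)/C - 5*1/(2*a)) = -4 + (2*a²/C - 5/(2*a)) = -4 + (-5/(2*a) + 2*a²/C) = -4 - 5/(2*a) + 2*a²/C)
20633 - (r(1, -6) + y)*(-3) = 20633 - ((-4 - 5/2/(-6) + 2*(-6)²/1) - 68)*(-3) = 20633 - ((-4 - 5/2*(-⅙) + 2*1*36) - 68)*(-3) = 20633 - ((-4 + 5/12 + 72) - 68)*(-3) = 20633 - (821/12 - 68)*(-3) = 20633 - 5*(-3)/12 = 20633 - 1*(-5/4) = 20633 + 5/4 = 82537/4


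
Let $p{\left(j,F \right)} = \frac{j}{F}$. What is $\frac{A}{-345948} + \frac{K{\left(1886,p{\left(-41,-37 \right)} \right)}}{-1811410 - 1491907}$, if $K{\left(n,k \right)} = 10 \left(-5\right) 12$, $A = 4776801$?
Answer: $- \frac{5259693460039}{380925303172} \approx -13.808$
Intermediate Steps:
$K{\left(n,k \right)} = -600$ ($K{\left(n,k \right)} = \left(-50\right) 12 = -600$)
$\frac{A}{-345948} + \frac{K{\left(1886,p{\left(-41,-37 \right)} \right)}}{-1811410 - 1491907} = \frac{4776801}{-345948} - \frac{600}{-1811410 - 1491907} = 4776801 \left(- \frac{1}{345948}\right) - \frac{600}{-1811410 - 1491907} = - \frac{1592267}{115316} - \frac{600}{-3303317} = - \frac{1592267}{115316} - - \frac{600}{3303317} = - \frac{1592267}{115316} + \frac{600}{3303317} = - \frac{5259693460039}{380925303172}$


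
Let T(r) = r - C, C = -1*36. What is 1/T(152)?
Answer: 1/188 ≈ 0.0053191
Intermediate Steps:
C = -36
T(r) = 36 + r (T(r) = r - 1*(-36) = r + 36 = 36 + r)
1/T(152) = 1/(36 + 152) = 1/188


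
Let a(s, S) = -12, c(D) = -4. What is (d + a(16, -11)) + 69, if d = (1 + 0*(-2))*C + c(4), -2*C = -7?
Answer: 113/2 ≈ 56.500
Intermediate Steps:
C = 7/2 (C = -½*(-7) = 7/2 ≈ 3.5000)
d = -½ (d = (1 + 0*(-2))*(7/2) - 4 = (1 + 0)*(7/2) - 4 = 1*(7/2) - 4 = 7/2 - 4 = -½ ≈ -0.50000)
(d + a(16, -11)) + 69 = (-½ - 12) + 69 = -25/2 + 69 = 113/2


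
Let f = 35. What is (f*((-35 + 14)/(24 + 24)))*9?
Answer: -2205/16 ≈ -137.81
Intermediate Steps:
(f*((-35 + 14)/(24 + 24)))*9 = (35*((-35 + 14)/(24 + 24)))*9 = (35*(-21/48))*9 = (35*(-21*1/48))*9 = (35*(-7/16))*9 = -245/16*9 = -2205/16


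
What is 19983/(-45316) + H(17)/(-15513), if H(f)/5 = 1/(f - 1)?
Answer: -1240041761/2811948432 ≈ -0.44099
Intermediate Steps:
H(f) = 5/(-1 + f) (H(f) = 5/(f - 1) = 5/(-1 + f))
19983/(-45316) + H(17)/(-15513) = 19983/(-45316) + (5/(-1 + 17))/(-15513) = 19983*(-1/45316) + (5/16)*(-1/15513) = -19983/45316 + (5*(1/16))*(-1/15513) = -19983/45316 + (5/16)*(-1/15513) = -19983/45316 - 5/248208 = -1240041761/2811948432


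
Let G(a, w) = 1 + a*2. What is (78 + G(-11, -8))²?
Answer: 3249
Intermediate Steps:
G(a, w) = 1 + 2*a
(78 + G(-11, -8))² = (78 + (1 + 2*(-11)))² = (78 + (1 - 22))² = (78 - 21)² = 57² = 3249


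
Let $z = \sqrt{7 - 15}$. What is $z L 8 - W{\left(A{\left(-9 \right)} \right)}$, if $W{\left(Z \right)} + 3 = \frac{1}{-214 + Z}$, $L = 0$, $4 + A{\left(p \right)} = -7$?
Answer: $\frac{676}{225} \approx 3.0044$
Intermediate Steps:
$A{\left(p \right)} = -11$ ($A{\left(p \right)} = -4 - 7 = -11$)
$z = 2 i \sqrt{2}$ ($z = \sqrt{-8} = 2 i \sqrt{2} \approx 2.8284 i$)
$W{\left(Z \right)} = -3 + \frac{1}{-214 + Z}$
$z L 8 - W{\left(A{\left(-9 \right)} \right)} = 2 i \sqrt{2} \cdot 0 \cdot 8 - \frac{643 - -33}{-214 - 11} = 0 \cdot 8 - \frac{643 + 33}{-225} = 0 - \left(- \frac{1}{225}\right) 676 = 0 - - \frac{676}{225} = 0 + \frac{676}{225} = \frac{676}{225}$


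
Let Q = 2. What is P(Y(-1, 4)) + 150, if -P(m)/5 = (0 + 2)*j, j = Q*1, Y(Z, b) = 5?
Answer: 130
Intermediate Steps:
j = 2 (j = 2*1 = 2)
P(m) = -20 (P(m) = -5*(0 + 2)*2 = -10*2 = -5*4 = -20)
P(Y(-1, 4)) + 150 = -20 + 150 = 130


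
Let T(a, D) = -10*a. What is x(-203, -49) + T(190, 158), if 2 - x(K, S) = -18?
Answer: -1880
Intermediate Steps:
x(K, S) = 20 (x(K, S) = 2 - 1*(-18) = 2 + 18 = 20)
x(-203, -49) + T(190, 158) = 20 - 10*190 = 20 - 1900 = -1880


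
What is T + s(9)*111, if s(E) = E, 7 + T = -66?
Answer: 926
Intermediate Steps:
T = -73 (T = -7 - 66 = -73)
T + s(9)*111 = -73 + 9*111 = -73 + 999 = 926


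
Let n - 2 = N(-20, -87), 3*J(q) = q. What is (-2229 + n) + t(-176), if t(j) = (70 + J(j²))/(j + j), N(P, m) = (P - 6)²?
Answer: -834521/528 ≈ -1580.5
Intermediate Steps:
J(q) = q/3
N(P, m) = (-6 + P)²
n = 678 (n = 2 + (-6 - 20)² = 2 + (-26)² = 2 + 676 = 678)
t(j) = (70 + j²/3)/(2*j) (t(j) = (70 + j²/3)/(j + j) = (70 + j²/3)/((2*j)) = (70 + j²/3)*(1/(2*j)) = (70 + j²/3)/(2*j))
(-2229 + n) + t(-176) = (-2229 + 678) + (35/(-176) + (⅙)*(-176)) = -1551 + (35*(-1/176) - 88/3) = -1551 + (-35/176 - 88/3) = -1551 - 15593/528 = -834521/528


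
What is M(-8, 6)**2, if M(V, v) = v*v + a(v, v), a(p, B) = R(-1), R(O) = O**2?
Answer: 1369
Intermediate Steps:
a(p, B) = 1 (a(p, B) = (-1)**2 = 1)
M(V, v) = 1 + v**2 (M(V, v) = v*v + 1 = v**2 + 1 = 1 + v**2)
M(-8, 6)**2 = (1 + 6**2)**2 = (1 + 36)**2 = 37**2 = 1369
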